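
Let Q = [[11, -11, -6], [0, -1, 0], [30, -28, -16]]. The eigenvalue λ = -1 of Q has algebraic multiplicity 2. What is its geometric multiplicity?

Q + 1I = [[12, -11, -6], [0, 0, 0], [30, -28, -15]].
This matrix has rank 2, so its null space has dimension 3 − 2 = 1.

1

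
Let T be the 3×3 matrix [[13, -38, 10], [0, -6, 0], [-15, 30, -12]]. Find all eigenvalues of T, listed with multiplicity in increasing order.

-6, -2, 3

Characteristic polynomial: p(r) = r^3 + 5r^2 - 12r - 36 = (r - 3)(r + 2)(r + 6).
Roots (with multiplicity): -6, -2, 3.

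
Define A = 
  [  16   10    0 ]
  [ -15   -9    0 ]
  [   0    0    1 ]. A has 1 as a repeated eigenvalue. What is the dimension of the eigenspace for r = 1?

A − 1I = [[15, 10, 0], [-15, -10, 0], [0, 0, 0]].
This matrix has rank 1, so its null space has dimension 3 − 1 = 2.

2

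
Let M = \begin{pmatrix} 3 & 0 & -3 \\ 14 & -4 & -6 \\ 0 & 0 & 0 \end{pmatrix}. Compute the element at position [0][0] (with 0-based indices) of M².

Characteristic polynomial: μ^3 + μ^2 - 12μ = μ(μ - 3)(μ + 4), so the eigenvalues are -4, 0, 3.
μ=3: eigenvector (1, 2, 0).
μ=-4: eigenvector (0, 1, 0).
μ=0: eigenvector (1, 2, 1).
P = [[1, 0, 1], [2, 1, 2], [0, 0, 1]], D = diag(3, -4, 0), P⁻¹ = [[1, 0, -1], [-2, 1, 0], [0, 0, 1]].
M² = P·diag(9, 16, 0)·P⁻¹ = [[9, 0, -9], [-14, 16, -18], [0, 0, 0]].
The requested entry is 9.

9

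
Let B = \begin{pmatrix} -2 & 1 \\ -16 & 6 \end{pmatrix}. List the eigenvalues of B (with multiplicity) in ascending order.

2, 2

Characteristic polynomial: p(μ) = μ^2 - 4μ + 4 = (μ - 2)^2.
Roots (with multiplicity): 2, 2.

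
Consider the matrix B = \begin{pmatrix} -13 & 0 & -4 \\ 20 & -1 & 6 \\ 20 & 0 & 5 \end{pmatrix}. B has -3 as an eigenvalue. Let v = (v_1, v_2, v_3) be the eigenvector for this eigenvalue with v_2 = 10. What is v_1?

B + 3I = [[-10, 0, -4], [20, 2, 6], [20, 0, 8]].
Solving (B + 3I)v = 0 gives the eigenspace spanned by (-4, 10, 10).
With v_2 = 10, v = (-4, 10, 10), so v_1 = -4.

-4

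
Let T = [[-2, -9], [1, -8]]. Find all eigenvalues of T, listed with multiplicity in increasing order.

Characteristic polynomial: p(s) = s^2 + 10s + 25 = (s + 5)^2.
Roots (with multiplicity): -5, -5.

-5, -5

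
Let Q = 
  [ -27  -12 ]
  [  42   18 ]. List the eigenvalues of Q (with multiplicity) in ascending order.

-6, -3

Characteristic polynomial: p(λ) = λ^2 + 9λ + 18 = (λ + 3)(λ + 6).
Roots (with multiplicity): -6, -3.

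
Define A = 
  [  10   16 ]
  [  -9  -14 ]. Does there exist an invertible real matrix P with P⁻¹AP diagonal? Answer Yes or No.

No

Characteristic polynomial: p(t) = t^2 + 4t + 4 = (t + 2)^2.
t = -2 has algebraic multiplicity 2; rank(A + 2I) = 1, so geometric multiplicity = 1.
Geometric multiplicity < algebraic multiplicity, so A is not diagonalizable.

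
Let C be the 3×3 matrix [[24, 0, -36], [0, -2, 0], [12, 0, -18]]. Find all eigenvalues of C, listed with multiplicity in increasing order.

Characteristic polynomial: p(μ) = μ^3 - 4μ^2 - 12μ = μ(μ - 6)(μ + 2).
Roots (with multiplicity): -2, 0, 6.

-2, 0, 6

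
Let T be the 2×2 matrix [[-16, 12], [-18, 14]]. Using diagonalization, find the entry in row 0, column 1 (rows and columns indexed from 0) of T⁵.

Characteristic polynomial: s^2 + 2s - 8 = (s - 2)(s + 4), so the eigenvalues are -4, 2.
s=2: eigenvector (-2, -3).
s=-4: eigenvector (1, 1).
P = [[-2, 1], [-3, 1]], D = diag(2, -4), P⁻¹ = [[1, -1], [3, -2]].
T⁵ = P·diag(32, -1024)·P⁻¹ = [[-3136, 2112], [-3168, 2144]].
The requested entry is 2112.

2112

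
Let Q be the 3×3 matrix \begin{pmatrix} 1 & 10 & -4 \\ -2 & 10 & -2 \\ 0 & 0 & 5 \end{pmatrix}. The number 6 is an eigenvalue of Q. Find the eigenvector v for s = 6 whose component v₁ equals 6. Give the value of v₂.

Q − 6I = [[-5, 10, -4], [-2, 4, -2], [0, 0, -1]].
Solving (Q − 6I)v = 0 gives the eigenspace spanned by (6, 3, 0).
With v₁ = 6, v = (6, 3, 0), so v₂ = 3.

3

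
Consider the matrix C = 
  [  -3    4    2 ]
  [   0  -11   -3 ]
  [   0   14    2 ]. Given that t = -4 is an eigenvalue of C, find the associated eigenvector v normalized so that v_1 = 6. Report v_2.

9

C + 4I = [[1, 4, 2], [0, -7, -3], [0, 14, 6]].
Solving (C + 4I)v = 0 gives the eigenspace spanned by (6, 9, -21).
With v_1 = 6, v = (6, 9, -21), so v_2 = 9.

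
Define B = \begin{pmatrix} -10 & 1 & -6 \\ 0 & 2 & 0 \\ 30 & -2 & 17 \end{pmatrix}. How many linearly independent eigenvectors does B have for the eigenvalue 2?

1

B − 2I = [[-12, 1, -6], [0, 0, 0], [30, -2, 15]].
This matrix has rank 2, so its null space has dimension 3 − 2 = 1.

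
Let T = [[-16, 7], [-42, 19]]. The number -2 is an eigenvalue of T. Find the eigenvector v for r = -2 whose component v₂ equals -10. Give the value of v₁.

T + 2I = [[-14, 7], [-42, 21]].
Solving (T + 2I)v = 0 gives the eigenspace spanned by (-5, -10).
With v₂ = -10, v = (-5, -10), so v₁ = -5.

-5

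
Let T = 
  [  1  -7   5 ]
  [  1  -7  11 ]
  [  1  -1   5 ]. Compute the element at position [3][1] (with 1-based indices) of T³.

Characteristic polynomial: μ^3 + μ^2 - 24μ + 36 = (μ - 3)(μ - 2)(μ + 6), so the eigenvalues are -6, 2, 3.
μ=3: eigenvector (-1, 1, 1).
μ=-6: eigenvector (1, 1, 0).
μ=2: eigenvector (-2, 1, 1).
P = [[-1, 1, -2], [1, 1, 1], [1, 0, 1]], D = diag(3, -6, 2), P⁻¹ = [[1, -1, 3], [0, 1, -1], [-1, 1, -2]].
T³ = P·diag(27, -216, 8)·P⁻¹ = [[-11, -205, 167], [19, -235, 281], [19, -19, 65]].
The requested entry is 19.

19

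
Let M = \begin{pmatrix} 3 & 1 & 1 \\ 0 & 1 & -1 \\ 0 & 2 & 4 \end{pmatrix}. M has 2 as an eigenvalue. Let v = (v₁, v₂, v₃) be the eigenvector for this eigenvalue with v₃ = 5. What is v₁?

0

M − 2I = [[1, 1, 1], [0, -1, -1], [0, 2, 2]].
Solving (M − 2I)v = 0 gives the eigenspace spanned by (0, -5, 5).
With v₃ = 5, v = (0, -5, 5), so v₁ = 0.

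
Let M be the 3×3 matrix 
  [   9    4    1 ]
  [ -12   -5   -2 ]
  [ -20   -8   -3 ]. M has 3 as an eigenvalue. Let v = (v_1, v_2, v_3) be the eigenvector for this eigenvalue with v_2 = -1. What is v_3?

-2

M − 3I = [[6, 4, 1], [-12, -8, -2], [-20, -8, -6]].
Solving (M − 3I)v = 0 gives the eigenspace spanned by (1, -1, -2).
With v_2 = -1, v = (1, -1, -2), so v_3 = -2.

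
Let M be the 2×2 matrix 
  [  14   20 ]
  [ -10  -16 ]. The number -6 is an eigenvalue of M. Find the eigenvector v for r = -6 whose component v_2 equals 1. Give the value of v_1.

-1

M + 6I = [[20, 20], [-10, -10]].
Solving (M + 6I)v = 0 gives the eigenspace spanned by (-1, 1).
With v_2 = 1, v = (-1, 1), so v_1 = -1.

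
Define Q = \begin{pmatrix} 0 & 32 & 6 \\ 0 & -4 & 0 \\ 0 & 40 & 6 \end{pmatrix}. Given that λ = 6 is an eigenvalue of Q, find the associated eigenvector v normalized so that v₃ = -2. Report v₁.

-2

Q − 6I = [[-6, 32, 6], [0, -10, 0], [0, 40, 0]].
Solving (Q − 6I)v = 0 gives the eigenspace spanned by (-2, 0, -2).
With v₃ = -2, v = (-2, 0, -2), so v₁ = -2.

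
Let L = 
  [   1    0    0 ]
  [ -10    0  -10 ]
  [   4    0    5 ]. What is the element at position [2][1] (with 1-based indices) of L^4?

-1250

Characteristic polynomial: λ^3 - 6λ^2 + 5λ = λ(λ - 5)(λ - 1), so the eigenvalues are 0, 1, 5.
λ=5: eigenvector (0, -2, 1).
λ=0: eigenvector (0, 1, 0).
λ=1: eigenvector (-1, 0, 1).
P = [[0, 0, -1], [-2, 1, 0], [1, 0, 1]], D = diag(5, 0, 1), P⁻¹ = [[1, 0, 1], [2, 1, 2], [-1, 0, 0]].
L⁴ = P·diag(625, 0, 1)·P⁻¹ = [[1, 0, 0], [-1250, 0, -1250], [624, 0, 625]].
The requested entry is -1250.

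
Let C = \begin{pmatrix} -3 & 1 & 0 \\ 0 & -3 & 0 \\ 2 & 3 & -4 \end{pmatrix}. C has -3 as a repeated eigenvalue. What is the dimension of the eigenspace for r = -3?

C + 3I = [[0, 1, 0], [0, 0, 0], [2, 3, -1]].
This matrix has rank 2, so its null space has dimension 3 − 2 = 1.

1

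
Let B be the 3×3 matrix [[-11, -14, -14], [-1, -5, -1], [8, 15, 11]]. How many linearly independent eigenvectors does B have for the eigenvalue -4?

1

B + 4I = [[-7, -14, -14], [-1, -1, -1], [8, 15, 15]].
This matrix has rank 2, so its null space has dimension 3 − 2 = 1.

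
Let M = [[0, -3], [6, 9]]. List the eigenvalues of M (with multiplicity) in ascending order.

3, 6

Characteristic polynomial: p(s) = s^2 - 9s + 18 = (s - 6)(s - 3).
Roots (with multiplicity): 3, 6.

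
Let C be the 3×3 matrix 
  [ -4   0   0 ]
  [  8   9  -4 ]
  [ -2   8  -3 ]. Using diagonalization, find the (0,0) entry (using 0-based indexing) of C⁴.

Characteristic polynomial: t^3 - 2t^2 - 19t + 20 = (t - 5)(t - 1)(t + 4), so the eigenvalues are -4, 1, 5.
t=-4: eigenvector (1, 0, 2).
t=5: eigenvector (0, 1, 1).
t=1: eigenvector (0, 1, 2).
P = [[1, 0, 0], [0, 1, 1], [2, 1, 2]], D = diag(-4, 5, 1), P⁻¹ = [[1, 0, 0], [2, 2, -1], [-2, -1, 1]].
C⁴ = P·diag(256, 625, 1)·P⁻¹ = [[256, 0, 0], [1248, 1249, -624], [1758, 1248, -623]].
The requested entry is 256.

256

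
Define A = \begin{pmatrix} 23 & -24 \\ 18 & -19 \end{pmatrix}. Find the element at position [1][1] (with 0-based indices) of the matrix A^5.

Characteristic polynomial: λ^2 - 4λ - 5 = (λ - 5)(λ + 1), so the eigenvalues are -1, 5.
λ=-1: eigenvector (1, 1).
λ=5: eigenvector (4, 3).
P = [[1, 4], [1, 3]], D = diag(-1, 5), P⁻¹ = [[-3, 4], [1, -1]].
A⁵ = P·diag(-1, 3125)·P⁻¹ = [[12503, -12504], [9378, -9379]].
The requested entry is -9379.

-9379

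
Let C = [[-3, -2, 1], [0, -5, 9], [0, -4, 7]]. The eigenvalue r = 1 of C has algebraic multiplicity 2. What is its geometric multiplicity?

C − 1I = [[-4, -2, 1], [0, -6, 9], [0, -4, 6]].
This matrix has rank 2, so its null space has dimension 3 − 2 = 1.

1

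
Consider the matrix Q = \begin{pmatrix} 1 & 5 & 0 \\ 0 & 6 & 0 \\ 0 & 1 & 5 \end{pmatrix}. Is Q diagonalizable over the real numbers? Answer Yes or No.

Characteristic polynomial: p(t) = t^3 - 12t^2 + 41t - 30 = (t - 6)(t - 5)(t - 1).
All 3 eigenvalues are distinct, so Q is diagonalizable.

Yes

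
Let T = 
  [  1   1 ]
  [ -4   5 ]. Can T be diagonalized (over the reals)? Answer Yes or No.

Characteristic polynomial: p(r) = r^2 - 6r + 9 = (r - 3)^2.
r = 3 has algebraic multiplicity 2; rank(T − 3I) = 1, so geometric multiplicity = 1.
Geometric multiplicity < algebraic multiplicity, so T is not diagonalizable.

No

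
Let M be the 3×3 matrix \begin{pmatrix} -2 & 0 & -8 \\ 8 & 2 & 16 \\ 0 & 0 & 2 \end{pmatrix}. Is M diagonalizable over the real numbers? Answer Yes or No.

Characteristic polynomial: p(s) = s^3 - 2s^2 - 4s + 8 = (s - 2)^2(s + 2).
s = 2 has algebraic multiplicity 2; rank(M − 2I) = 1, so geometric multiplicity = 2.
Every eigenvalue has geometric = algebraic multiplicity, so M is diagonalizable.

Yes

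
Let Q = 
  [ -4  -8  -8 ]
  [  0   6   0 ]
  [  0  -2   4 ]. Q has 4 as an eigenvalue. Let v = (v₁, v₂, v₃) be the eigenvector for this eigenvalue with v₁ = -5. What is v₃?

Q − 4I = [[-8, -8, -8], [0, 2, 0], [0, -2, 0]].
Solving (Q − 4I)v = 0 gives the eigenspace spanned by (-5, 0, 5).
With v₁ = -5, v = (-5, 0, 5), so v₃ = 5.

5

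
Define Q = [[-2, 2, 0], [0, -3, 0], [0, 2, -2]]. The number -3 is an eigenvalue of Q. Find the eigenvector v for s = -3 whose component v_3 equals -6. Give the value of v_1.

-6

Q + 3I = [[1, 2, 0], [0, 0, 0], [0, 2, 1]].
Solving (Q + 3I)v = 0 gives the eigenspace spanned by (-6, 3, -6).
With v_3 = -6, v = (-6, 3, -6), so v_1 = -6.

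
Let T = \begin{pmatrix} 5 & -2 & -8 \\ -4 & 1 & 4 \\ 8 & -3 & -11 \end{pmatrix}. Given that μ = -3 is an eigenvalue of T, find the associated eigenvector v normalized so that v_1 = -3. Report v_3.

T + 3I = [[8, -2, -8], [-4, 4, 4], [8, -3, -8]].
Solving (T + 3I)v = 0 gives the eigenspace spanned by (-3, 0, -3).
With v_1 = -3, v = (-3, 0, -3), so v_3 = -3.

-3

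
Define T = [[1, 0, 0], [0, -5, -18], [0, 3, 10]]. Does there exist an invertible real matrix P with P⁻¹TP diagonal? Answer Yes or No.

Characteristic polynomial: p(r) = r^3 - 6r^2 + 9r - 4 = (r - 4)(r - 1)^2.
r = 1 has algebraic multiplicity 2; rank(T − 1I) = 1, so geometric multiplicity = 2.
Every eigenvalue has geometric = algebraic multiplicity, so T is diagonalizable.

Yes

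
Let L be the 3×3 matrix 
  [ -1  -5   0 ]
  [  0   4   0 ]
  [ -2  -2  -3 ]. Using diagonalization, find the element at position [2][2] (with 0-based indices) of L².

Characteristic polynomial: μ^3 - 13μ - 12 = (μ - 4)(μ + 1)(μ + 3), so the eigenvalues are -3, -1, 4.
μ=-1: eigenvector (1, 0, -1).
μ=-3: eigenvector (0, 0, 1).
μ=4: eigenvector (-1, 1, 0).
P = [[1, 0, -1], [0, 0, 1], [-1, 1, 0]], D = diag(-1, -3, 4), P⁻¹ = [[1, 1, 0], [1, 1, 1], [0, 1, 0]].
L² = P·diag(1, 9, 16)·P⁻¹ = [[1, -15, 0], [0, 16, 0], [8, 8, 9]].
The requested entry is 9.

9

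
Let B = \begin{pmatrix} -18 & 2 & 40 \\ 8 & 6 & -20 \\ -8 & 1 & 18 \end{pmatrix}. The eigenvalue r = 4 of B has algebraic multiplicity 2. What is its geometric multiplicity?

1

B − 4I = [[-22, 2, 40], [8, 2, -20], [-8, 1, 14]].
This matrix has rank 2, so its null space has dimension 3 − 2 = 1.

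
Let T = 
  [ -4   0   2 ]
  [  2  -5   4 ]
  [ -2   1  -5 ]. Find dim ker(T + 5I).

T + 5I = [[1, 0, 2], [2, 0, 4], [-2, 1, 0]].
This matrix has rank 2, so its null space has dimension 3 − 2 = 1.

1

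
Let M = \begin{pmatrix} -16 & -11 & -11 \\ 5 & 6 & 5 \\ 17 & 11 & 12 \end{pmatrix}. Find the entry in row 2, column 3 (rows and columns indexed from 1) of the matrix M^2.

Characteristic polynomial: s^3 - 2s^2 - 29s + 30 = (s - 6)(s - 1)(s + 5), so the eigenvalues are -5, 1, 6.
s=-5: eigenvector (1, 0, -1).
s=1: eigenvector (0, -1, 1).
s=6: eigenvector (-1, 1, 1).
P = [[1, 0, -1], [0, -1, 1], [-1, 1, 1]], D = diag(-5, 1, 6), P⁻¹ = [[2, 1, 1], [1, 0, 1], [1, 1, 1]].
M² = P·diag(25, 1, 36)·P⁻¹ = [[14, -11, -11], [35, 36, 35], [-13, 11, 12]].
The requested entry is 35.

35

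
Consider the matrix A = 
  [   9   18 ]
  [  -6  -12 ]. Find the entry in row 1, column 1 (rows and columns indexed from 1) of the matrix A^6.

Characteristic polynomial: s^2 + 3s = s(s + 3), so the eigenvalues are -3, 0.
s=-3: eigenvector (3, -2).
s=0: eigenvector (2, -1).
P = [[3, 2], [-2, -1]], D = diag(-3, 0), P⁻¹ = [[-1, -2], [2, 3]].
A⁶ = P·diag(729, 0)·P⁻¹ = [[-2187, -4374], [1458, 2916]].
The requested entry is -2187.

-2187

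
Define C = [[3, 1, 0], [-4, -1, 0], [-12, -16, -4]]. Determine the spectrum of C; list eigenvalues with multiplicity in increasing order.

Characteristic polynomial: p(s) = s^3 + 2s^2 - 7s + 4 = (s - 1)^2(s + 4).
Roots (with multiplicity): -4, 1, 1.

-4, 1, 1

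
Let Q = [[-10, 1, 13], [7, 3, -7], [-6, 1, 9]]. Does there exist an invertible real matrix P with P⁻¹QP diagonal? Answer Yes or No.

Characteristic polynomial: p(λ) = λ^3 - 2λ^2 - 15λ + 36 = (λ - 3)^2(λ + 4).
λ = 3 has algebraic multiplicity 2; rank(Q − 3I) = 2, so geometric multiplicity = 1.
Geometric multiplicity < algebraic multiplicity, so Q is not diagonalizable.

No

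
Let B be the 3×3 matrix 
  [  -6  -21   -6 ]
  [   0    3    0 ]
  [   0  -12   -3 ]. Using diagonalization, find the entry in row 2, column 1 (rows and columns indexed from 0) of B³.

-108

Characteristic polynomial: μ^3 + 6μ^2 - 9μ - 54 = (μ - 3)(μ + 3)(μ + 6), so the eigenvalues are -6, -3, 3.
μ=3: eigenvector (-1, 1, -2).
μ=-6: eigenvector (1, 0, 0).
μ=-3: eigenvector (-2, 0, 1).
P = [[-1, 1, -2], [1, 0, 0], [-2, 0, 1]], D = diag(3, -6, -3), P⁻¹ = [[0, 1, 0], [1, 5, 2], [0, 2, 1]].
B³ = P·diag(27, -216, -27)·P⁻¹ = [[-216, -999, -378], [0, 27, 0], [0, -108, -27]].
The requested entry is -108.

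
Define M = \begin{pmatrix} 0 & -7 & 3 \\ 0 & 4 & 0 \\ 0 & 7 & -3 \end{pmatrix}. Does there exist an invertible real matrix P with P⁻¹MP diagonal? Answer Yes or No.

Characteristic polynomial: p(s) = s^3 - s^2 - 12s = s(s - 4)(s + 3).
All 3 eigenvalues are distinct, so M is diagonalizable.

Yes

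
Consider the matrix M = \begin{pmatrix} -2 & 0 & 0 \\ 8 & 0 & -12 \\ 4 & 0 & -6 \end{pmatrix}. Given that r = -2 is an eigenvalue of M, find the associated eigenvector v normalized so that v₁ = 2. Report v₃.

2

M + 2I = [[0, 0, 0], [8, 2, -12], [4, 0, -4]].
Solving (M + 2I)v = 0 gives the eigenspace spanned by (2, 4, 2).
With v₁ = 2, v = (2, 4, 2), so v₃ = 2.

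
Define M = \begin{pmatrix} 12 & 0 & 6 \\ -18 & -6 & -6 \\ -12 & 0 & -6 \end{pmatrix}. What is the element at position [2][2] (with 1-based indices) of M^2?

Characteristic polynomial: r^3 - 36r = r(r - 6)(r + 6), so the eigenvalues are -6, 0, 6.
r=0: eigenvector (-1, 1, 2).
r=-6: eigenvector (0, 1, 0).
r=6: eigenvector (1, -1, -1).
P = [[-1, 0, 1], [1, 1, -1], [2, 0, -1]], D = diag(0, -6, 6), P⁻¹ = [[1, 0, 1], [1, 1, 0], [2, 0, 1]].
M² = P·diag(0, 36, 36)·P⁻¹ = [[72, 0, 36], [-36, 36, -36], [-72, 0, -36]].
The requested entry is 36.

36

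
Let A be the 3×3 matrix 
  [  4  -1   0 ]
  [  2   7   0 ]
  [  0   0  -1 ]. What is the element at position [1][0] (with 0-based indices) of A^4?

Characteristic polynomial: λ^3 - 10λ^2 + 19λ + 30 = (λ - 6)(λ - 5)(λ + 1), so the eigenvalues are -1, 5, 6.
λ=6: eigenvector (1, -2, 0).
λ=5: eigenvector (1, -1, 0).
λ=-1: eigenvector (0, 0, 1).
P = [[1, 1, 0], [-2, -1, 0], [0, 0, 1]], D = diag(6, 5, -1), P⁻¹ = [[-1, -1, 0], [2, 1, 0], [0, 0, 1]].
A⁴ = P·diag(1296, 625, 1)·P⁻¹ = [[-46, -671, 0], [1342, 1967, 0], [0, 0, 1]].
The requested entry is 1342.

1342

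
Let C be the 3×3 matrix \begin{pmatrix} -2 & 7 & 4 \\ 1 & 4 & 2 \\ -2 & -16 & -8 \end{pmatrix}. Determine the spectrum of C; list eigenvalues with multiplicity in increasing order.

Characteristic polynomial: p(λ) = λ^3 + 6λ^2 + 9λ + 4 = (λ + 1)^2(λ + 4).
Roots (with multiplicity): -4, -1, -1.

-4, -1, -1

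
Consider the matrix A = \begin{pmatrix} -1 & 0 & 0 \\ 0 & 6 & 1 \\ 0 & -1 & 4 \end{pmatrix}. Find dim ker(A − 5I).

1

A − 5I = [[-6, 0, 0], [0, 1, 1], [0, -1, -1]].
This matrix has rank 2, so its null space has dimension 3 − 2 = 1.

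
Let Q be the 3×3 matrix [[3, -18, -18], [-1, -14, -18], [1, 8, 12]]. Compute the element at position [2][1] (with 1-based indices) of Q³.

-37

Characteristic polynomial: λ^3 - λ^2 - 30λ + 72 = (λ - 4)(λ - 3)(λ + 6), so the eigenvalues are -6, 3, 4.
λ=-6: eigenvector (2, 2, -1).
λ=4: eigenvector (0, 1, -1).
λ=3: eigenvector (1, 1, -1).
P = [[2, 0, 1], [2, 1, 1], [-1, -1, -1]], D = diag(-6, 4, 3), P⁻¹ = [[0, 1, 1], [-1, 1, 0], [1, -2, -2]].
Q³ = P·diag(-216, 64, 27)·P⁻¹ = [[27, -486, -486], [-37, -422, -486], [37, 206, 270]].
The requested entry is -37.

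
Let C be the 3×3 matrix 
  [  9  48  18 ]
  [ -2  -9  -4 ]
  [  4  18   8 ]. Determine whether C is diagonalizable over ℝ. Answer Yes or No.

Yes

Characteristic polynomial: p(t) = t^3 - 8t^2 + 15t = t(t - 5)(t - 3).
All 3 eigenvalues are distinct, so C is diagonalizable.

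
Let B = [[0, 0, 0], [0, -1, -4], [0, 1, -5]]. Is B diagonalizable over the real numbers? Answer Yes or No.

No

Characteristic polynomial: p(s) = s^3 + 6s^2 + 9s = s(s + 3)^2.
s = -3 has algebraic multiplicity 2; rank(B + 3I) = 2, so geometric multiplicity = 1.
Geometric multiplicity < algebraic multiplicity, so B is not diagonalizable.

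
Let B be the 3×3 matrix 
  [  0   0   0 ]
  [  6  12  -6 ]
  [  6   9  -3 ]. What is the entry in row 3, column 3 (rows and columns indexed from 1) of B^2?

-45

Characteristic polynomial: λ^3 - 9λ^2 + 18λ = λ(λ - 6)(λ - 3), so the eigenvalues are 0, 3, 6.
λ=0: eigenvector (1, -1, -1).
λ=6: eigenvector (0, 1, 1).
λ=3: eigenvector (0, 2, 3).
P = [[1, 0, 0], [-1, 1, 2], [-1, 1, 3]], D = diag(0, 6, 3), P⁻¹ = [[1, 0, 0], [1, 3, -2], [0, -1, 1]].
B² = P·diag(0, 36, 9)·P⁻¹ = [[0, 0, 0], [36, 90, -54], [36, 81, -45]].
The requested entry is -45.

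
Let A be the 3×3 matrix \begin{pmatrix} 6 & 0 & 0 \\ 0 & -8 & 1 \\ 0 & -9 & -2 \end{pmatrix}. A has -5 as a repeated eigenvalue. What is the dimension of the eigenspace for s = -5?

1

A + 5I = [[11, 0, 0], [0, -3, 1], [0, -9, 3]].
This matrix has rank 2, so its null space has dimension 3 − 2 = 1.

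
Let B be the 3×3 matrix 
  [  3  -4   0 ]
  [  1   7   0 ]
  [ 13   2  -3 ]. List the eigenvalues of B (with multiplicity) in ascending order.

-3, 5, 5

Characteristic polynomial: p(λ) = λ^3 - 7λ^2 - 5λ + 75 = (λ - 5)^2(λ + 3).
Roots (with multiplicity): -3, 5, 5.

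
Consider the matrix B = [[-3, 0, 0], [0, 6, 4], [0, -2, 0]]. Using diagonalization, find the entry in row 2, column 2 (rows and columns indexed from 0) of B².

Characteristic polynomial: s^3 - 3s^2 - 10s + 24 = (s - 4)(s - 2)(s + 3), so the eigenvalues are -3, 2, 4.
s=4: eigenvector (0, 2, -1).
s=2: eigenvector (0, 1, -1).
s=-3: eigenvector (1, 0, 0).
P = [[0, 0, 1], [2, 1, 0], [-1, -1, 0]], D = diag(4, 2, -3), P⁻¹ = [[0, 1, 1], [0, -1, -2], [1, 0, 0]].
B² = P·diag(16, 4, 9)·P⁻¹ = [[9, 0, 0], [0, 28, 24], [0, -12, -8]].
The requested entry is -8.

-8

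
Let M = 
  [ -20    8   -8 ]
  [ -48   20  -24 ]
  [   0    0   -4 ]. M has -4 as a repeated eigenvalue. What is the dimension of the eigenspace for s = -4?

M + 4I = [[-16, 8, -8], [-48, 24, -24], [0, 0, 0]].
This matrix has rank 1, so its null space has dimension 3 − 1 = 2.

2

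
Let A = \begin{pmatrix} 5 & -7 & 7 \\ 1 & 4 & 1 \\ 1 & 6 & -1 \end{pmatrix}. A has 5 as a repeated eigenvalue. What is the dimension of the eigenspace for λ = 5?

1

A − 5I = [[0, -7, 7], [1, -1, 1], [1, 6, -6]].
This matrix has rank 2, so its null space has dimension 3 − 2 = 1.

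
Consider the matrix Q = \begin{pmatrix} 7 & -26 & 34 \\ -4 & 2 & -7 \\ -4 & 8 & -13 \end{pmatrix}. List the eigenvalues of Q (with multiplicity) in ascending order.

-6, -1, 3

Characteristic polynomial: p(μ) = μ^3 + 4μ^2 - 15μ - 18 = (μ - 3)(μ + 1)(μ + 6).
Roots (with multiplicity): -6, -1, 3.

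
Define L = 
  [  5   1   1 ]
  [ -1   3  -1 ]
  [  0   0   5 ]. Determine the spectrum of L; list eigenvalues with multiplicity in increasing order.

Characteristic polynomial: p(λ) = λ^3 - 13λ^2 + 56λ - 80 = (λ - 5)(λ - 4)^2.
Roots (with multiplicity): 4, 4, 5.

4, 4, 5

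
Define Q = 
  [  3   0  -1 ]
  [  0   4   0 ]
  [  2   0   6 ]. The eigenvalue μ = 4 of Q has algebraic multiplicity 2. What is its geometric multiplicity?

2

Q − 4I = [[-1, 0, -1], [0, 0, 0], [2, 0, 2]].
This matrix has rank 1, so its null space has dimension 3 − 1 = 2.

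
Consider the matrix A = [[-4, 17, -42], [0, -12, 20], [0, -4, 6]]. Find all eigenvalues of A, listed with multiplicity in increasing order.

-4, -4, -2

Characteristic polynomial: p(s) = s^3 + 10s^2 + 32s + 32 = (s + 2)(s + 4)^2.
Roots (with multiplicity): -4, -4, -2.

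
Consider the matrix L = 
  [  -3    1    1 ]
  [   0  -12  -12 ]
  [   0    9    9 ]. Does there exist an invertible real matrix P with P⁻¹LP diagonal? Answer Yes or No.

Characteristic polynomial: p(r) = r^3 + 6r^2 + 9r = r(r + 3)^2.
r = -3 has algebraic multiplicity 2; rank(L + 3I) = 2, so geometric multiplicity = 1.
Geometric multiplicity < algebraic multiplicity, so L is not diagonalizable.

No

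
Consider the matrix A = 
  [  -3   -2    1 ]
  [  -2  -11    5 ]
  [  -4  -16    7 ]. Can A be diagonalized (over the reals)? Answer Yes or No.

Characteristic polynomial: p(r) = r^3 + 7r^2 + 15r + 9 = (r + 1)(r + 3)^2.
r = -3 has algebraic multiplicity 2; rank(A + 3I) = 2, so geometric multiplicity = 1.
Geometric multiplicity < algebraic multiplicity, so A is not diagonalizable.

No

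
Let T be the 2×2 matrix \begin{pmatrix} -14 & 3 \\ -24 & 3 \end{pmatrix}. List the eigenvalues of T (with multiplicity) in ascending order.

-6, -5

Characteristic polynomial: p(λ) = λ^2 + 11λ + 30 = (λ + 5)(λ + 6).
Roots (with multiplicity): -6, -5.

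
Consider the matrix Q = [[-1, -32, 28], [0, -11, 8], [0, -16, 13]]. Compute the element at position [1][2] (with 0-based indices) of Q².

Characteristic polynomial: t^3 - t^2 - 17t - 15 = (t - 5)(t + 1)(t + 3), so the eigenvalues are -3, -1, 5.
t=-1: eigenvector (1, 0, 0).
t=5: eigenvector (4, 1, 2).
t=-3: eigenvector (-2, -1, -1).
P = [[1, 4, -2], [0, 1, -1], [0, 2, -1]], D = diag(-1, 5, -3), P⁻¹ = [[1, 0, -2], [0, -1, 1], [0, -2, 1]].
Q² = P·diag(1, 25, 9)·P⁻¹ = [[1, -64, 80], [0, -7, 16], [0, -32, 41]].
The requested entry is 16.

16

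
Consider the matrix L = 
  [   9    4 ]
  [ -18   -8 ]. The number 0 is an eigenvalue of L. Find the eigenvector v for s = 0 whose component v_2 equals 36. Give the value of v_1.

-16

L = [[9, 4], [-18, -8]].
Solving (L)v = 0 gives the eigenspace spanned by (-16, 36).
With v_2 = 36, v = (-16, 36), so v_1 = -16.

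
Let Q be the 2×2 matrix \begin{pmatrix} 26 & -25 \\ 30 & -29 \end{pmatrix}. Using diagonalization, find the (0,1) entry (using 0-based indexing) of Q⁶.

20475

Characteristic polynomial: μ^2 + 3μ - 4 = (μ - 1)(μ + 4), so the eigenvalues are -4, 1.
μ=1: eigenvector (1, 1).
μ=-4: eigenvector (5, 6).
P = [[1, 5], [1, 6]], D = diag(1, -4), P⁻¹ = [[6, -5], [-1, 1]].
Q⁶ = P·diag(1, 4096)·P⁻¹ = [[-20474, 20475], [-24570, 24571]].
The requested entry is 20475.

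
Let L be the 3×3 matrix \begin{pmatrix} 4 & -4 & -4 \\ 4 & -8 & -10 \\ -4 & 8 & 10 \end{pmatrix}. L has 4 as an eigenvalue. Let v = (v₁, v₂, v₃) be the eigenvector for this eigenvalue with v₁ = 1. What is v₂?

2

L − 4I = [[0, -4, -4], [4, -12, -10], [-4, 8, 6]].
Solving (L − 4I)v = 0 gives the eigenspace spanned by (1, 2, -2).
With v₁ = 1, v = (1, 2, -2), so v₂ = 2.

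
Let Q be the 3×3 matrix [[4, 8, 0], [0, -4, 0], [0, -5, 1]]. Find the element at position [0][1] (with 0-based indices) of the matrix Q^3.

128

Characteristic polynomial: r^3 - r^2 - 16r + 16 = (r - 4)(r - 1)(r + 4), so the eigenvalues are -4, 1, 4.
r=1: eigenvector (0, 0, 1).
r=-4: eigenvector (-1, 1, 1).
r=4: eigenvector (1, 0, 0).
P = [[0, -1, 1], [0, 1, 0], [1, 1, 0]], D = diag(1, -4, 4), P⁻¹ = [[0, -1, 1], [0, 1, 0], [1, 1, 0]].
Q³ = P·diag(1, -64, 64)·P⁻¹ = [[64, 128, 0], [0, -64, 0], [0, -65, 1]].
The requested entry is 128.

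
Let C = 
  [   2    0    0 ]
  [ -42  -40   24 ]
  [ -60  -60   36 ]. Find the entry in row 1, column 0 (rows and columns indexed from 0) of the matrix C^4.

Characteristic polynomial: μ^3 + 2μ^2 - 8μ = μ(μ - 2)(μ + 4), so the eigenvalues are -4, 0, 2.
μ=2: eigenvector (1, -1, 0).
μ=0: eigenvector (0, -3, -5).
μ=-4: eigenvector (0, 2, 3).
P = [[1, 0, 0], [-1, -3, 2], [0, -5, 3]], D = diag(2, 0, -4), P⁻¹ = [[1, 0, 0], [3, 3, -2], [5, 5, -3]].
C⁴ = P·diag(16, 0, 256)·P⁻¹ = [[16, 0, 0], [2544, 2560, -1536], [3840, 3840, -2304]].
The requested entry is 2544.

2544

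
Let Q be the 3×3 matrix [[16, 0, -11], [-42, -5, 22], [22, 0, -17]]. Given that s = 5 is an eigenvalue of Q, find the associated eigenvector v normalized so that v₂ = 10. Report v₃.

-5

Q − 5I = [[11, 0, -11], [-42, -10, 22], [22, 0, -22]].
Solving (Q − 5I)v = 0 gives the eigenspace spanned by (-5, 10, -5).
With v₂ = 10, v = (-5, 10, -5), so v₃ = -5.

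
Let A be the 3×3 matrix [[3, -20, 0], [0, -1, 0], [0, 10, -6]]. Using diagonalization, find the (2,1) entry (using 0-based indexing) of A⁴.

Characteristic polynomial: λ^3 + 4λ^2 - 15λ - 18 = (λ - 3)(λ + 1)(λ + 6), so the eigenvalues are -6, -1, 3.
λ=3: eigenvector (1, 0, 0).
λ=-1: eigenvector (5, 1, 2).
λ=-6: eigenvector (0, 0, 1).
P = [[1, 5, 0], [0, 1, 0], [0, 2, 1]], D = diag(3, -1, -6), P⁻¹ = [[1, -5, 0], [0, 1, 0], [0, -2, 1]].
A⁴ = P·diag(81, 1, 1296)·P⁻¹ = [[81, -400, 0], [0, 1, 0], [0, -2590, 1296]].
The requested entry is -2590.

-2590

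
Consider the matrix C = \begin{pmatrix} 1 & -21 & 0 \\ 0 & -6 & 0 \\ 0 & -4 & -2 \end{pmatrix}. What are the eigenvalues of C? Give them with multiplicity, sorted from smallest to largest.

Characteristic polynomial: p(r) = r^3 + 7r^2 + 4r - 12 = (r - 1)(r + 2)(r + 6).
Roots (with multiplicity): -6, -2, 1.

-6, -2, 1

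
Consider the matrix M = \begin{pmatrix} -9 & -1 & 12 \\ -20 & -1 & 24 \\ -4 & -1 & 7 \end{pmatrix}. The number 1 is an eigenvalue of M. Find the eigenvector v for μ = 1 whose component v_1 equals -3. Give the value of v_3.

M − 1I = [[-10, -1, 12], [-20, -2, 24], [-4, -1, 6]].
Solving (M − 1I)v = 0 gives the eigenspace spanned by (-3, -6, -3).
With v_1 = -3, v = (-3, -6, -3), so v_3 = -3.

-3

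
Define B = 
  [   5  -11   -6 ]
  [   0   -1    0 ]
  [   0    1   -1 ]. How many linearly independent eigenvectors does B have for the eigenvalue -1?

B + 1I = [[6, -11, -6], [0, 0, 0], [0, 1, 0]].
This matrix has rank 2, so its null space has dimension 3 − 2 = 1.

1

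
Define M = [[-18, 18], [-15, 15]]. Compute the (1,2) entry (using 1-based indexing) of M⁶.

Characteristic polynomial: μ^2 + 3μ = μ(μ + 3), so the eigenvalues are -3, 0.
μ=-3: eigenvector (6, 5).
μ=0: eigenvector (1, 1).
P = [[6, 1], [5, 1]], D = diag(-3, 0), P⁻¹ = [[1, -1], [-5, 6]].
M⁶ = P·diag(729, 0)·P⁻¹ = [[4374, -4374], [3645, -3645]].
The requested entry is -4374.

-4374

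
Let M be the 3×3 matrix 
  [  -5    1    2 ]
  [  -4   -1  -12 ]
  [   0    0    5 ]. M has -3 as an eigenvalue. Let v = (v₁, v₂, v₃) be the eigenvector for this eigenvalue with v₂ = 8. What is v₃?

0

M + 3I = [[-2, 1, 2], [-4, 2, -12], [0, 0, 8]].
Solving (M + 3I)v = 0 gives the eigenspace spanned by (4, 8, 0).
With v₂ = 8, v = (4, 8, 0), so v₃ = 0.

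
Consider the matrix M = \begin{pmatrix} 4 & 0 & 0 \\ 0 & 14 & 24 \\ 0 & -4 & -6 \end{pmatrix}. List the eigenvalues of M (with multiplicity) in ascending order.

2, 4, 6

Characteristic polynomial: p(λ) = λ^3 - 12λ^2 + 44λ - 48 = (λ - 6)(λ - 4)(λ - 2).
Roots (with multiplicity): 2, 4, 6.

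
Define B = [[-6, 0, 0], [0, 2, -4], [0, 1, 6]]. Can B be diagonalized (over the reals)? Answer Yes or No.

Characteristic polynomial: p(μ) = μ^3 - 2μ^2 - 32μ + 96 = (μ - 4)^2(μ + 6).
μ = 4 has algebraic multiplicity 2; rank(B − 4I) = 2, so geometric multiplicity = 1.
Geometric multiplicity < algebraic multiplicity, so B is not diagonalizable.

No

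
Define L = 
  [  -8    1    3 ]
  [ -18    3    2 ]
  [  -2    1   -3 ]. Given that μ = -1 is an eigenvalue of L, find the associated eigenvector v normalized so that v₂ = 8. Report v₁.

2

L + 1I = [[-7, 1, 3], [-18, 4, 2], [-2, 1, -2]].
Solving (L + 1I)v = 0 gives the eigenspace spanned by (2, 8, 2).
With v₂ = 8, v = (2, 8, 2), so v₁ = 2.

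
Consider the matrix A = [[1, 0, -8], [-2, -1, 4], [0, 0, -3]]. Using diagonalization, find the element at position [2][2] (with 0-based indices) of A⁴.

Characteristic polynomial: s^3 + 3s^2 - s - 3 = (s - 1)(s + 1)(s + 3), so the eigenvalues are -3, -1, 1.
s=1: eigenvector (1, -1, 0).
s=-1: eigenvector (0, 1, 0).
s=-3: eigenvector (2, 0, 1).
P = [[1, 0, 2], [-1, 1, 0], [0, 0, 1]], D = diag(1, -1, -3), P⁻¹ = [[1, 0, -2], [1, 1, -2], [0, 0, 1]].
A⁴ = P·diag(1, 1, 81)·P⁻¹ = [[1, 0, 160], [0, 1, 0], [0, 0, 81]].
The requested entry is 81.

81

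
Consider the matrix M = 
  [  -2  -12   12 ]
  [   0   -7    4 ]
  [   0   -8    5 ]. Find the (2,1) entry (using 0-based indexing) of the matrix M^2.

Characteristic polynomial: t^3 + 4t^2 + t - 6 = (t - 1)(t + 2)(t + 3), so the eigenvalues are -3, -2, 1.
t=-2: eigenvector (1, 0, 0).
t=1: eigenvector (-4, -1, -2).
t=-3: eigenvector (0, 1, 1).
P = [[1, -4, 0], [0, -1, 1], [0, -2, 1]], D = diag(-2, 1, -3), P⁻¹ = [[1, 4, -4], [0, 1, -1], [0, 2, -1]].
M² = P·diag(4, 1, 9)·P⁻¹ = [[4, 12, -12], [0, 17, -8], [0, 16, -7]].
The requested entry is 16.

16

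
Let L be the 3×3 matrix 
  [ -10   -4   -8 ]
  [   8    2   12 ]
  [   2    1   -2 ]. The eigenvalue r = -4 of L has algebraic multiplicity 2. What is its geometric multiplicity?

L + 4I = [[-6, -4, -8], [8, 6, 12], [2, 1, 2]].
This matrix has rank 2, so its null space has dimension 3 − 2 = 1.

1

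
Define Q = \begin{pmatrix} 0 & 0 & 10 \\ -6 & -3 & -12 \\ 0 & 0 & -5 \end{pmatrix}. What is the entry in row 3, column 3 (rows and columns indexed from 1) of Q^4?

Characteristic polynomial: s^3 + 8s^2 + 15s = s(s + 3)(s + 5), so the eigenvalues are -5, -3, 0.
s=0: eigenvector (1, -2, 0).
s=-5: eigenvector (-2, 0, 1).
s=-3: eigenvector (0, 1, 0).
P = [[1, -2, 0], [-2, 0, 1], [0, 1, 0]], D = diag(0, -5, -3), P⁻¹ = [[1, 0, 2], [0, 0, 1], [2, 1, 4]].
Q⁴ = P·diag(0, 625, 81)·P⁻¹ = [[0, 0, -1250], [162, 81, 324], [0, 0, 625]].
The requested entry is 625.

625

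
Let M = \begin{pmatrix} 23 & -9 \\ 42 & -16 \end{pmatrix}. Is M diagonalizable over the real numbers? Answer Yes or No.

Characteristic polynomial: p(r) = r^2 - 7r + 10 = (r - 5)(r - 2).
All 2 eigenvalues are distinct, so M is diagonalizable.

Yes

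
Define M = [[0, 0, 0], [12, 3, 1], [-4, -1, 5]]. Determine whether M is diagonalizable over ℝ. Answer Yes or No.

No

Characteristic polynomial: p(λ) = λ^3 - 8λ^2 + 16λ = λ(λ - 4)^2.
λ = 4 has algebraic multiplicity 2; rank(M − 4I) = 2, so geometric multiplicity = 1.
Geometric multiplicity < algebraic multiplicity, so M is not diagonalizable.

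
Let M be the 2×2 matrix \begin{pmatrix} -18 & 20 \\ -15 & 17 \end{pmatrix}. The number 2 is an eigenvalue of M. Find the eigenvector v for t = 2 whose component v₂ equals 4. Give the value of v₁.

M − 2I = [[-20, 20], [-15, 15]].
Solving (M − 2I)v = 0 gives the eigenspace spanned by (4, 4).
With v₂ = 4, v = (4, 4), so v₁ = 4.

4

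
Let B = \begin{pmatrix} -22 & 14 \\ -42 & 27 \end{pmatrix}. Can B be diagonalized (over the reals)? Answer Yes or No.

Yes

Characteristic polynomial: p(r) = r^2 - 5r - 6 = (r - 6)(r + 1).
All 2 eigenvalues are distinct, so B is diagonalizable.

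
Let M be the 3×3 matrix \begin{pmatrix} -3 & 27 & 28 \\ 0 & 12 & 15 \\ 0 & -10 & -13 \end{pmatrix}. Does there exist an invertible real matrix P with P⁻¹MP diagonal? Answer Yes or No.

No

Characteristic polynomial: p(r) = r^3 + 4r^2 - 3r - 18 = (r - 2)(r + 3)^2.
r = -3 has algebraic multiplicity 2; rank(M + 3I) = 2, so geometric multiplicity = 1.
Geometric multiplicity < algebraic multiplicity, so M is not diagonalizable.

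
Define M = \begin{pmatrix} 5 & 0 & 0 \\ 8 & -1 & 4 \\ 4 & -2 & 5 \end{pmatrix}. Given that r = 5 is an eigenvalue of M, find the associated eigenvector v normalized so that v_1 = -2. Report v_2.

-4

M − 5I = [[0, 0, 0], [8, -6, 4], [4, -2, 0]].
Solving (M − 5I)v = 0 gives the eigenspace spanned by (-2, -4, -2).
With v_1 = -2, v = (-2, -4, -2), so v_2 = -4.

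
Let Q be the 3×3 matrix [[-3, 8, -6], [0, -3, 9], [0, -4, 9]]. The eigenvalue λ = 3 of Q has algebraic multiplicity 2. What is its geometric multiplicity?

Q − 3I = [[-6, 8, -6], [0, -6, 9], [0, -4, 6]].
This matrix has rank 2, so its null space has dimension 3 − 2 = 1.

1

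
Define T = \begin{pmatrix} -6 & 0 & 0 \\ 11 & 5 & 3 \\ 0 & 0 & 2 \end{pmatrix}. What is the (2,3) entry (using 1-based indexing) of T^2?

Characteristic polynomial: μ^3 - μ^2 - 32μ + 60 = (μ - 5)(μ - 2)(μ + 6), so the eigenvalues are -6, 2, 5.
μ=-6: eigenvector (1, -1, 0).
μ=5: eigenvector (0, 1, 0).
μ=2: eigenvector (0, -1, 1).
P = [[1, 0, 0], [-1, 1, -1], [0, 0, 1]], D = diag(-6, 5, 2), P⁻¹ = [[1, 0, 0], [1, 1, 1], [0, 0, 1]].
T² = P·diag(36, 25, 4)·P⁻¹ = [[36, 0, 0], [-11, 25, 21], [0, 0, 4]].
The requested entry is 21.

21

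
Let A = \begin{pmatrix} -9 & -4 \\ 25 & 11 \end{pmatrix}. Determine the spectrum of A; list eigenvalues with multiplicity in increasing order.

Characteristic polynomial: p(t) = t^2 - 2t + 1 = (t - 1)^2.
Roots (with multiplicity): 1, 1.

1, 1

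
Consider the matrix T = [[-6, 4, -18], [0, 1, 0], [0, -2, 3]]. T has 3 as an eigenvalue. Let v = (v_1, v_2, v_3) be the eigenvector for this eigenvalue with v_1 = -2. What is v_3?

1

T − 3I = [[-9, 4, -18], [0, -2, 0], [0, -2, 0]].
Solving (T − 3I)v = 0 gives the eigenspace spanned by (-2, 0, 1).
With v_1 = -2, v = (-2, 0, 1), so v_3 = 1.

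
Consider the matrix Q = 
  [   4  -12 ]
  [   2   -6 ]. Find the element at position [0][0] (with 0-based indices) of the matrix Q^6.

-128

Characteristic polynomial: t^2 + 2t = t(t + 2), so the eigenvalues are -2, 0.
t=0: eigenvector (3, 1).
t=-2: eigenvector (-2, -1).
P = [[3, -2], [1, -1]], D = diag(0, -2), P⁻¹ = [[1, -2], [1, -3]].
Q⁶ = P·diag(0, 64)·P⁻¹ = [[-128, 384], [-64, 192]].
The requested entry is -128.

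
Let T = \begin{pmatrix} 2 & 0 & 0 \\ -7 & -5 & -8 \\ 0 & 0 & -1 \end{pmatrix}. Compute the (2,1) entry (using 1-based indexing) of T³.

Characteristic polynomial: λ^3 + 4λ^2 - 7λ - 10 = (λ - 2)(λ + 1)(λ + 5), so the eigenvalues are -5, -1, 2.
λ=2: eigenvector (1, -1, 0).
λ=-5: eigenvector (0, 1, 0).
λ=-1: eigenvector (0, -2, 1).
P = [[1, 0, 0], [-1, 1, -2], [0, 0, 1]], D = diag(2, -5, -1), P⁻¹ = [[1, 0, 0], [1, 1, 2], [0, 0, 1]].
T³ = P·diag(8, -125, -1)·P⁻¹ = [[8, 0, 0], [-133, -125, -248], [0, 0, -1]].
The requested entry is -133.

-133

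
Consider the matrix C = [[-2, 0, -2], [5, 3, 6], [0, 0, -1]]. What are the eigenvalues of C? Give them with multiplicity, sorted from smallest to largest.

Characteristic polynomial: p(r) = r^3 - 7r - 6 = (r - 3)(r + 1)(r + 2).
Roots (with multiplicity): -2, -1, 3.

-2, -1, 3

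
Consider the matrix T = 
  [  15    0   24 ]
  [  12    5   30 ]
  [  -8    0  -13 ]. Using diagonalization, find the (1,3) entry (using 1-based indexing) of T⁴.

Characteristic polynomial: r^3 - 7r^2 + 7r + 15 = (r - 5)(r - 3)(r + 1), so the eigenvalues are -1, 3, 5.
r=-1: eigenvector (-3, -4, 2).
r=5: eigenvector (0, 1, 0).
r=3: eigenvector (-2, -3, 1).
P = [[-3, 0, -2], [-4, 1, -3], [2, 0, 1]], D = diag(-1, 5, 3), P⁻¹ = [[1, 0, 2], [-2, 1, -1], [-2, 0, -3]].
T⁴ = P·diag(1, 625, 81)·P⁻¹ = [[321, 0, 480], [-768, 625, 96], [-160, 0, -239]].
The requested entry is 480.

480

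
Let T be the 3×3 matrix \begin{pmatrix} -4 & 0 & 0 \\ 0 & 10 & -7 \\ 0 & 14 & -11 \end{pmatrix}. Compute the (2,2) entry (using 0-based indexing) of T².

23

Characteristic polynomial: r^3 + 5r^2 - 8r - 48 = (r - 3)(r + 4)^2, so the eigenvalues are -4, -4, 3.
r=-4: eigenvector (1, 0, 0).
r=-4: eigenvector (0, -1, -2).
r=3: eigenvector (0, 1, 1).
P = [[1, 0, 0], [0, -1, 1], [0, -2, 1]], D = diag(-4, -4, 3), P⁻¹ = [[1, 0, 0], [0, 1, -1], [0, 2, -1]].
T² = P·diag(16, 16, 9)·P⁻¹ = [[16, 0, 0], [0, 2, 7], [0, -14, 23]].
The requested entry is 23.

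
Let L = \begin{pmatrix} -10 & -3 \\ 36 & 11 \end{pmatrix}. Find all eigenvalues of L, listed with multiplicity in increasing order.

-1, 2

Characteristic polynomial: p(s) = s^2 - s - 2 = (s - 2)(s + 1).
Roots (with multiplicity): -1, 2.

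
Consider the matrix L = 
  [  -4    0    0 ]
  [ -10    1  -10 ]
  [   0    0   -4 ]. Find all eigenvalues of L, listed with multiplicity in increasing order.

-4, -4, 1

Characteristic polynomial: p(t) = t^3 + 7t^2 + 8t - 16 = (t - 1)(t + 4)^2.
Roots (with multiplicity): -4, -4, 1.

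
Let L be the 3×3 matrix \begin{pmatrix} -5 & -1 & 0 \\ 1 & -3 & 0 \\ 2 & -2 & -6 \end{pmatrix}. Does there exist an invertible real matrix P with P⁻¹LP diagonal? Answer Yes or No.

No

Characteristic polynomial: p(r) = r^3 + 14r^2 + 64r + 96 = (r + 4)^2(r + 6).
r = -4 has algebraic multiplicity 2; rank(L + 4I) = 2, so geometric multiplicity = 1.
Geometric multiplicity < algebraic multiplicity, so L is not diagonalizable.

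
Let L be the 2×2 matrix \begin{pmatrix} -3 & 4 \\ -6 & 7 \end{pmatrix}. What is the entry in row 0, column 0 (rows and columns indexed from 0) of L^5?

Characteristic polynomial: λ^2 - 4λ + 3 = (λ - 3)(λ - 1), so the eigenvalues are 1, 3.
λ=3: eigenvector (-2, -3).
λ=1: eigenvector (1, 1).
P = [[-2, 1], [-3, 1]], D = diag(3, 1), P⁻¹ = [[1, -1], [3, -2]].
L⁵ = P·diag(243, 1)·P⁻¹ = [[-483, 484], [-726, 727]].
The requested entry is -483.

-483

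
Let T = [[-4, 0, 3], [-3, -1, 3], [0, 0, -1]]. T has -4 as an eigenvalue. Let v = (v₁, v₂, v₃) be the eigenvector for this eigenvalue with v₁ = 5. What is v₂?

T + 4I = [[0, 0, 3], [-3, 3, 3], [0, 0, 3]].
Solving (T + 4I)v = 0 gives the eigenspace spanned by (5, 5, 0).
With v₁ = 5, v = (5, 5, 0), so v₂ = 5.

5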